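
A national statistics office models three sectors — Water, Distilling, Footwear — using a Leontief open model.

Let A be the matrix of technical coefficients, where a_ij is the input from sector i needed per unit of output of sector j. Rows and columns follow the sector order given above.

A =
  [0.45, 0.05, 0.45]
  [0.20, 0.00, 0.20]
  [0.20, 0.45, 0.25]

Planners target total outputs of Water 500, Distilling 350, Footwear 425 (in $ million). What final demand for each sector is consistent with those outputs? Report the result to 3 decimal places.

d_W = 66.250, d_D = 165.000, d_F = 61.250

I − A =
  [   0.55    -0.05    -0.45]
  [  -0.20     1.00    -0.20]
  [  -0.20    -0.45     0.75]
d = (I − A) x:
  d_W = (+0.55)·500 + (-0.05)·350 + (-0.45)·425 = 66.250
  d_D = (-0.20)·500 + (+1.00)·350 + (-0.20)·425 = 165.000
  d_F = (-0.20)·500 + (-0.45)·350 + (+0.75)·425 = 61.250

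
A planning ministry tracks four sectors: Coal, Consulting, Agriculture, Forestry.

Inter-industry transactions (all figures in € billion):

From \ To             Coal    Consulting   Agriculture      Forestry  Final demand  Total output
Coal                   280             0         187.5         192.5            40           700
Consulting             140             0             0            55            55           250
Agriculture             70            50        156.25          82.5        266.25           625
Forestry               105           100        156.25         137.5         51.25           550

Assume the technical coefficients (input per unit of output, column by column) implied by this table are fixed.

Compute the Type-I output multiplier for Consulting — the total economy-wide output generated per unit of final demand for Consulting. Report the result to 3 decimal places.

Technical coefficients a_ij = z_ij / X_j:
  a_11 = 280/700 = 0.40, a_21 = 140/700 = 0.20, a_31 = 70/700 = 0.10, a_41 = 105/700 = 0.15
  a_12 = 0/250 = 0.00, a_22 = 0/250 = 0.00, a_32 = 50/250 = 0.20, a_42 = 100/250 = 0.40
  a_13 = 187.5/625 = 0.30, a_23 = 0/625 = 0.00, a_33 = 156.25/625 = 0.25, a_43 = 156.25/625 = 0.25
  a_14 = 192.5/550 = 0.35, a_24 = 55/550 = 0.10, a_34 = 82.5/550 = 0.15, a_44 = 137.5/550 = 0.25
I − A =
  [   0.60     0.00    -0.30    -0.35]
  [  -0.20     1.00     0.00    -0.10]
  [  -0.10    -0.20     0.75    -0.15]
  [  -0.15    -0.40    -0.25     0.75]
Compute the cofactors C_ij = (−1)^(i+j)·(3×3 minor ij) of I−A; the adjugate is their transpose:
adj(I−A) = Cᵀ =
  [ 0.490000   0.185500   0.300500   0.313500]
  [ 0.118750   0.237625   0.082000   0.103500]
  [ 0.138500   0.129500   0.345500   0.151000]
  [ 0.207500   0.207000   0.219000   0.408000]
det(I−A) = Σ_j (I−A)_1j·C_1j = (0.60)(0.490000) + (0.00)(0.118750) + (-0.30)(0.138500) + (-0.35)(0.207500) = 0.179825
(I − A)⁻¹ = adj(I−A) / det(I−A) ≈
  [   2.7249     1.0316     1.6711     1.7434]
  [   0.6604     1.3214     0.4560     0.5756]
  [   0.7702     0.7201     1.9213     0.8397]
  [   1.1539     1.1511     1.2179     2.2689]
The output multiplier for sector j is the column-j sum of the Leontief inverse (I − A)⁻¹ = adj(I−A) / det(I−A).
Column 2 of adj(I−A): (0.185500, 0.237625, 0.129500, 0.207000); det(I−A) = 0.179825.
m_2 = (0.185500 + 0.237625 + 0.129500 + 0.207000) / 0.179825 = 0.759625 / 0.179825 ≈ 4.224.

m_2 = 4.224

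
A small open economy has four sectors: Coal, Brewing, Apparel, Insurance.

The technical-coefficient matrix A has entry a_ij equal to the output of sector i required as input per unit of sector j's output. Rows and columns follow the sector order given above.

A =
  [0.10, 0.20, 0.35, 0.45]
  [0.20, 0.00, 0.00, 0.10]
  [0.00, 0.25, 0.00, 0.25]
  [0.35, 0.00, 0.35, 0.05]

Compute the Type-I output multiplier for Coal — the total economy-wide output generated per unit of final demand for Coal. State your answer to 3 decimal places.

m_C = 3.076

I − A =
  [   0.90    -0.20    -0.35    -0.45]
  [  -0.20     1.00     0.00    -0.10]
  [   0.00    -0.25     1.00    -0.25]
  [  -0.35     0.00    -0.35     0.95]
Compute the cofactors C_ij = (−1)^(i+j)·(3×3 minor ij) of I−A; the adjugate is their transpose:
adj(I−A) = Cᵀ =
  [ 0.853750   0.295000   0.497000   0.566250]
  [ 0.207500   0.588125   0.141750   0.197500]
  [ 0.143750   0.191875   0.652500   0.260000]
  [ 0.367500   0.179375   0.423500   0.842500]
det(I−A) = Σ_j (I−A)_1j·C_1j = (0.90)(0.853750) + (-0.20)(0.207500) + (-0.35)(0.143750) + (-0.45)(0.367500) = 0.5111875
(I − A)⁻¹ = adj(I−A) / det(I−A) ≈
  [   1.6701     0.5771     0.9722     1.1077]
  [   0.4059     1.1505     0.2773     0.3864]
  [   0.2812     0.3754     1.2764     0.5086]
  [   0.7189     0.3509     0.8285     1.6481]
The output multiplier for sector j is the column-j sum of the Leontief inverse (I − A)⁻¹ = adj(I−A) / det(I−A).
Column C of adj(I−A): (0.853750, 0.207500, 0.143750, 0.367500); det(I−A) = 0.5111875.
m_C = (0.853750 + 0.207500 + 0.143750 + 0.367500) / 0.5111875 = 1.5725 / 0.5111875 ≈ 3.076.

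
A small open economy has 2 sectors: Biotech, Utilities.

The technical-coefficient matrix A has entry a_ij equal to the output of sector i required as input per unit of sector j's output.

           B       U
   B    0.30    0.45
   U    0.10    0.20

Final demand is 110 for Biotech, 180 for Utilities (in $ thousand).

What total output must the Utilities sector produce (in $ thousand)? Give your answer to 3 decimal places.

x_U = 266.019

I − A =
  [   0.70    -0.45]
  [  -0.10     0.80]
det(I−A) = (0.70)(0.80) − (-0.45)(-0.10) = 0.5150
adj(I−A) = [[0.80, 0.45], [0.10, 0.70]]
(I − A)⁻¹ = adj(I−A) / det(I−A) ≈
  [   1.5534     0.8738]
  [   0.1942     1.3592]
x = (I − A)⁻¹ d = adj(I−A)·d / det(I−A), with det(I−A) = 0.5150:
  x_B = (0.80·110 + 0.45·180) / 0.5150 = 169.00 / 0.5150 ≈ 328.155
  x_U = (0.10·110 + 0.70·180) / 0.5150 = 137.00 / 0.5150 ≈ 266.019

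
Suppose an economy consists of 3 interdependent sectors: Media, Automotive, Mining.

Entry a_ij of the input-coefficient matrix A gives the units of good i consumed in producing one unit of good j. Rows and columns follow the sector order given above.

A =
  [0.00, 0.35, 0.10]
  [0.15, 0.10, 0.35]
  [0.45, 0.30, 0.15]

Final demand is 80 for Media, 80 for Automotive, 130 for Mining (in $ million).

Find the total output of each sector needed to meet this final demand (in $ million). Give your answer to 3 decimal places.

x_1 = 206.938, x_2 = 261.329, x_3 = 354.731

I − A =
  [   1.00    -0.35    -0.10]
  [  -0.15     0.90    -0.35]
  [  -0.45    -0.30     0.85]
Cofactors of I−A, C_ij = (−1)^(i+j)·(minor ij) (rows/columns in the sector order above):
  C_11 = (0.90)(0.85) − (-0.35)(-0.30) = 0.6600
  C_12 = −[(-0.15)(0.85) − (-0.35)(-0.45)] = 0.2850
  C_13 = (-0.15)(-0.30) − (0.90)(-0.45) = 0.4500
  C_21 = −[(-0.35)(0.85) − (-0.10)(-0.30)] = 0.3275
  C_22 = (1.00)(0.85) − (-0.10)(-0.45) = 0.8050
  C_23 = −[(1.00)(-0.30) − (-0.35)(-0.45)] = 0.4575
  C_31 = (-0.35)(-0.35) − (-0.10)(0.90) = 0.2125
  C_32 = −[(1.00)(-0.35) − (-0.10)(-0.15)] = 0.3650
  C_33 = (1.00)(0.90) − (-0.35)(-0.15) = 0.8475
det(I−A) = Σ_j (I−A)_1j·C_1j = (1.00)(0.6600) + (-0.35)(0.2850) + (-0.10)(0.4500) = 0.51525
adj(I−A) = Cᵀ =
  [ 0.6600   0.3275   0.2125]
  [ 0.2850   0.8050   0.3650]
  [ 0.4500   0.4575   0.8475]
(I − A)⁻¹ = adj(I−A) / det(I−A) ≈
  [   1.2809     0.6356     0.4124]
  [   0.5531     1.5623     0.7084]
  [   0.8734     0.8879     1.6448]
x = (I − A)⁻¹ d = adj(I−A)·d / det(I−A), with det(I−A) = 0.51525:
  x_1 = (0.6600·80 + 0.3275·80 + 0.2125·130) / 0.51525 = 106.625 / 0.51525 ≈ 206.938
  x_2 = (0.2850·80 + 0.8050·80 + 0.3650·130) / 0.51525 = 134.65 / 0.51525 ≈ 261.329
  x_3 = (0.4500·80 + 0.4575·80 + 0.8475·130) / 0.51525 = 182.775 / 0.51525 ≈ 354.731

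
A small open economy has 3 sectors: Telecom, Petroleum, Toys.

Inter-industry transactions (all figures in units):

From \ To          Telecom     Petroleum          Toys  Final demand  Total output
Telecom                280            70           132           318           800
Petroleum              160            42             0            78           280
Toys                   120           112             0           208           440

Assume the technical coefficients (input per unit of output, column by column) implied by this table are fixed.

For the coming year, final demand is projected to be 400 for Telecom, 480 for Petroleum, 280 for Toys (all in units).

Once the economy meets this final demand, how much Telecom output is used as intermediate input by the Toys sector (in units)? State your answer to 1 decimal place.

Technical coefficients a_ij = z_ij / X_j:
  a_11 = 280/800 = 0.35, a_21 = 160/800 = 0.20, a_31 = 120/800 = 0.15
  a_12 = 70/280 = 0.25, a_22 = 42/280 = 0.15, a_32 = 112/280 = 0.40
  a_13 = 132/440 = 0.30, a_23 = 0/440 = 0.00, a_33 = 0/440 = 0.00
I − A =
  [   0.65    -0.25    -0.30]
  [  -0.20     0.85     0.00]
  [  -0.15    -0.40     1.00]
Cofactors of I−A, C_ij = (−1)^(i+j)·(minor ij) (rows/columns in the sector order above):
  C_11 = (0.85)(1.00) − (0.00)(-0.40) = 0.8500
  C_12 = −[(-0.20)(1.00) − (0.00)(-0.15)] = 0.2000
  C_13 = (-0.20)(-0.40) − (0.85)(-0.15) = 0.2075
  C_21 = −[(-0.25)(1.00) − (-0.30)(-0.40)] = 0.3700
  C_22 = (0.65)(1.00) − (-0.30)(-0.15) = 0.6050
  C_23 = −[(0.65)(-0.40) − (-0.25)(-0.15)] = 0.2975
  C_31 = (-0.25)(0.00) − (-0.30)(0.85) = 0.2550
  C_32 = −[(0.65)(0.00) − (-0.30)(-0.20)] = 0.0600
  C_33 = (0.65)(0.85) − (-0.25)(-0.20) = 0.5025
det(I−A) = Σ_j (I−A)_1j·C_1j = (0.65)(0.8500) + (-0.25)(0.2000) + (-0.30)(0.2075) = 0.44025
adj(I−A) = Cᵀ =
  [ 0.8500   0.3700   0.2550]
  [ 0.2000   0.6050   0.0600]
  [ 0.2075   0.2975   0.5025]
(I − A)⁻¹ = adj(I−A) / det(I−A) ≈
  [   1.9307     0.8404     0.5792]
  [   0.4543     1.3742     0.1363]
  [   0.4713     0.6758     1.1414]
First solve x = (I − A)⁻¹ d = adj(I−A)·d / det(I−A); in particular x_3 = (0.2075·400 + 0.2975·480 + 0.5025·280) / 0.44025 = 366.50 / 0.44025 ≈ 832.482.
Intermediate flow from 1 to 3: z_13 = a_13 · x_3 = 0.30 × 366.50 / 0.44025 = 109.95 / 0.44025 ≈ 249.7.

z_13 = 249.7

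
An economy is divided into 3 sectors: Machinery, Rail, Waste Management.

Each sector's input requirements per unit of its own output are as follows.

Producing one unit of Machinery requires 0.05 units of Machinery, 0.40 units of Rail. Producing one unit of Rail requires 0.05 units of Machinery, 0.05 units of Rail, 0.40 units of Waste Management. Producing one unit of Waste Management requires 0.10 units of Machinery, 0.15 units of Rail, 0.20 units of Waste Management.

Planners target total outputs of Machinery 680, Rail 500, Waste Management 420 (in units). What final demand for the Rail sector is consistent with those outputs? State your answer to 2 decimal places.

d_R = 140.00

I − A =
  [   0.95    -0.05    -0.10]
  [  -0.40     0.95    -0.15]
  [   0.00    -0.40     0.80]
d = (I − A) x:
  d_M = (+0.95)·680 + (-0.05)·500 + (-0.10)·420 = 579.00
  d_R = (-0.40)·680 + (+0.95)·500 + (-0.15)·420 = 140.00
  d_W = (+0.00)·680 + (-0.40)·500 + (+0.80)·420 = 136.00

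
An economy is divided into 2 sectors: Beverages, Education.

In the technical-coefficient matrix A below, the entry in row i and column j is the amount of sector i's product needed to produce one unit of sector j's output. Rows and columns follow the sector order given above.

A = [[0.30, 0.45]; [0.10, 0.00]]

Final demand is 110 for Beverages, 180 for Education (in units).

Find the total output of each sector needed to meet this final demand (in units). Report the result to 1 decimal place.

I − A =
  [   0.70    -0.45]
  [  -0.10     1.00]
det(I−A) = (0.70)(1.00) − (-0.45)(-0.10) = 0.6550
adj(I−A) = [[1.00, 0.45], [0.10, 0.70]]
(I − A)⁻¹ = adj(I−A) / det(I−A) ≈
  [   1.5267     0.6870]
  [   0.1527     1.0687]
x = (I − A)⁻¹ d = adj(I−A)·d / det(I−A), with det(I−A) = 0.6550:
  x_B = (1.00·110 + 0.45·180) / 0.6550 = 191.00 / 0.6550 ≈ 291.6
  x_E = (0.10·110 + 0.70·180) / 0.6550 = 137.00 / 0.6550 ≈ 209.2

x_B = 291.6, x_E = 209.2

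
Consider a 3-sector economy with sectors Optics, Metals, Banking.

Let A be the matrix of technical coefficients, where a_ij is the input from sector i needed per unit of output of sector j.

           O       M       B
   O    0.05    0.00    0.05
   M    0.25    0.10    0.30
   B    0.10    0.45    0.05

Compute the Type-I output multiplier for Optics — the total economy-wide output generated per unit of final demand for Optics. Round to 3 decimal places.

I − A =
  [   0.95     0.00    -0.05]
  [  -0.25     0.90    -0.30]
  [  -0.10    -0.45     0.95]
Cofactors of I−A, C_ij = (−1)^(i+j)·(minor ij) (rows/columns in the sector order above):
  C_11 = (0.90)(0.95) − (-0.30)(-0.45) = 0.7200
  C_12 = −[(-0.25)(0.95) − (-0.30)(-0.10)] = 0.2675
  C_13 = (-0.25)(-0.45) − (0.90)(-0.10) = 0.2025
  C_21 = −[(0.00)(0.95) − (-0.05)(-0.45)] = 0.0225
  C_22 = (0.95)(0.95) − (-0.05)(-0.10) = 0.8975
  C_23 = −[(0.95)(-0.45) − (0.00)(-0.10)] = 0.4275
  C_31 = (0.00)(-0.30) − (-0.05)(0.90) = 0.0450
  C_32 = −[(0.95)(-0.30) − (-0.05)(-0.25)] = 0.2975
  C_33 = (0.95)(0.90) − (0.00)(-0.25) = 0.8550
det(I−A) = Σ_j (I−A)_1j·C_1j = (0.95)(0.7200) + (0.00)(0.2675) + (-0.05)(0.2025) = 0.673875
adj(I−A) = Cᵀ =
  [ 0.7200   0.0225   0.0450]
  [ 0.2675   0.8975   0.2975]
  [ 0.2025   0.4275   0.8550]
(I − A)⁻¹ = adj(I−A) / det(I−A) ≈
  [   1.0684     0.0334     0.0668]
  [   0.3970     1.3318     0.4415]
  [   0.3005     0.6344     1.2688]
The output multiplier for sector j is the column-j sum of the Leontief inverse (I − A)⁻¹ = adj(I−A) / det(I−A).
Column O of adj(I−A): (0.7200, 0.2675, 0.2025); det(I−A) = 0.673875.
m_O = (0.7200 + 0.2675 + 0.2025) / 0.673875 = 1.19 / 0.673875 ≈ 1.766.

m_O = 1.766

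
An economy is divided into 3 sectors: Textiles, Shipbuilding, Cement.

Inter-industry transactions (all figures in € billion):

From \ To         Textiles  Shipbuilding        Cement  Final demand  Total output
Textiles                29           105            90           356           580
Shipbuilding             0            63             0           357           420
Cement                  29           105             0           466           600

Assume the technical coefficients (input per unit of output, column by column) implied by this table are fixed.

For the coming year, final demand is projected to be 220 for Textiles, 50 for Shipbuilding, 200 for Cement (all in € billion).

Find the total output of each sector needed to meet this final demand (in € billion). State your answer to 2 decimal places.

x_T = 283.20, x_S = 58.82, x_C = 228.87

Technical coefficients a_ij = z_ij / X_j:
  a_TT = 29/580 = 0.05, a_ST = 0/580 = 0.00, a_CT = 29/580 = 0.05
  a_TS = 105/420 = 0.25, a_SS = 63/420 = 0.15, a_CS = 105/420 = 0.25
  a_TC = 90/600 = 0.15, a_SC = 0/600 = 0.00, a_CC = 0/600 = 0.00
I − A =
  [   0.95    -0.25    -0.15]
  [   0.00     0.85     0.00]
  [  -0.05    -0.25     1.00]
Cofactors of I−A, C_ij = (−1)^(i+j)·(minor ij) (rows/columns in the sector order above):
  C_11 = (0.85)(1.00) − (0.00)(-0.25) = 0.8500
  C_12 = −[(0.00)(1.00) − (0.00)(-0.05)] = 0.0000
  C_13 = (0.00)(-0.25) − (0.85)(-0.05) = 0.0425
  C_21 = −[(-0.25)(1.00) − (-0.15)(-0.25)] = 0.2875
  C_22 = (0.95)(1.00) − (-0.15)(-0.05) = 0.9425
  C_23 = −[(0.95)(-0.25) − (-0.25)(-0.05)] = 0.2500
  C_31 = (-0.25)(0.00) − (-0.15)(0.85) = 0.1275
  C_32 = −[(0.95)(0.00) − (-0.15)(0.00)] = 0.0000
  C_33 = (0.95)(0.85) − (-0.25)(0.00) = 0.8075
det(I−A) = Σ_j (I−A)_1j·C_1j = (0.95)(0.8500) + (-0.25)(0.0000) + (-0.15)(0.0425) = 0.801125
adj(I−A) = Cᵀ =
  [ 0.8500   0.2875   0.1275]
  [ 0.0000   0.9425   0.0000]
  [ 0.0425   0.2500   0.8075]
(I − A)⁻¹ = adj(I−A) / det(I−A) ≈
  [   1.0610     0.3589     0.1592]
  [   0.0000     1.1765     0.0000]
  [   0.0531     0.3121     1.0080]
x = (I − A)⁻¹ d = adj(I−A)·d / det(I−A), with det(I−A) = 0.801125:
  x_T = (0.8500·220 + 0.2875·50 + 0.1275·200) / 0.801125 = 226.875 / 0.801125 ≈ 283.20
  x_S = (0.0000·220 + 0.9425·50 + 0.0000·200) / 0.801125 = 47.125 / 0.801125 ≈ 58.82
  x_C = (0.0425·220 + 0.2500·50 + 0.8075·200) / 0.801125 = 183.35 / 0.801125 ≈ 228.87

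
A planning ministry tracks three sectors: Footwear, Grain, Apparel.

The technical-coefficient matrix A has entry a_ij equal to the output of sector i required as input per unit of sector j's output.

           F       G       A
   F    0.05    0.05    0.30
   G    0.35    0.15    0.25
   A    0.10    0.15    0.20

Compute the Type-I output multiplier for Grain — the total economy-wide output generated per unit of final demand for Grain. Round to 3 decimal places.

m_G = 1.738

I − A =
  [   0.95    -0.05    -0.30]
  [  -0.35     0.85    -0.25]
  [  -0.10    -0.15     0.80]
Cofactors of I−A, C_ij = (−1)^(i+j)·(minor ij) (rows/columns in the sector order above):
  C_11 = (0.85)(0.80) − (-0.25)(-0.15) = 0.6425
  C_12 = −[(-0.35)(0.80) − (-0.25)(-0.10)] = 0.3050
  C_13 = (-0.35)(-0.15) − (0.85)(-0.10) = 0.1375
  C_21 = −[(-0.05)(0.80) − (-0.30)(-0.15)] = 0.0850
  C_22 = (0.95)(0.80) − (-0.30)(-0.10) = 0.7300
  C_23 = −[(0.95)(-0.15) − (-0.05)(-0.10)] = 0.1475
  C_31 = (-0.05)(-0.25) − (-0.30)(0.85) = 0.2675
  C_32 = −[(0.95)(-0.25) − (-0.30)(-0.35)] = 0.3425
  C_33 = (0.95)(0.85) − (-0.05)(-0.35) = 0.7900
det(I−A) = Σ_j (I−A)_1j·C_1j = (0.95)(0.6425) + (-0.05)(0.3050) + (-0.30)(0.1375) = 0.553875
adj(I−A) = Cᵀ =
  [ 0.6425   0.0850   0.2675]
  [ 0.3050   0.7300   0.3425]
  [ 0.1375   0.1475   0.7900]
(I − A)⁻¹ = adj(I−A) / det(I−A) ≈
  [   1.1600     0.1535     0.4830]
  [   0.5507     1.3180     0.6184]
  [   0.2483     0.2663     1.4263]
The output multiplier for sector j is the column-j sum of the Leontief inverse (I − A)⁻¹ = adj(I−A) / det(I−A).
Column G of adj(I−A): (0.0850, 0.7300, 0.1475); det(I−A) = 0.553875.
m_G = (0.0850 + 0.7300 + 0.1475) / 0.553875 = 0.9625 / 0.553875 ≈ 1.738.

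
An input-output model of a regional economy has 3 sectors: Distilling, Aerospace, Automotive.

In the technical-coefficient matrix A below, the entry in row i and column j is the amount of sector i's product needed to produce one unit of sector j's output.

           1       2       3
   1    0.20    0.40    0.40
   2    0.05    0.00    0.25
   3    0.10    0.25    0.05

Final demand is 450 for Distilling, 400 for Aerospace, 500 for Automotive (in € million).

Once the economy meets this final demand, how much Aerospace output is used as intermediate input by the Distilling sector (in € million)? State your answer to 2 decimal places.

I − A =
  [   0.80    -0.40    -0.40]
  [  -0.05     1.00    -0.25]
  [  -0.10    -0.25     0.95]
Cofactors of I−A, C_ij = (−1)^(i+j)·(minor ij) (rows/columns in the sector order above):
  C_11 = (1.00)(0.95) − (-0.25)(-0.25) = 0.8875
  C_12 = −[(-0.05)(0.95) − (-0.25)(-0.10)] = 0.0725
  C_13 = (-0.05)(-0.25) − (1.00)(-0.10) = 0.1125
  C_21 = −[(-0.40)(0.95) − (-0.40)(-0.25)] = 0.4800
  C_22 = (0.80)(0.95) − (-0.40)(-0.10) = 0.7200
  C_23 = −[(0.80)(-0.25) − (-0.40)(-0.10)] = 0.2400
  C_31 = (-0.40)(-0.25) − (-0.40)(1.00) = 0.5000
  C_32 = −[(0.80)(-0.25) − (-0.40)(-0.05)] = 0.2200
  C_33 = (0.80)(1.00) − (-0.40)(-0.05) = 0.7800
det(I−A) = Σ_j (I−A)_1j·C_1j = (0.80)(0.8875) + (-0.40)(0.0725) + (-0.40)(0.1125) = 0.6360
adj(I−A) = Cᵀ =
  [ 0.8875   0.4800   0.5000]
  [ 0.0725   0.7200   0.2200]
  [ 0.1125   0.2400   0.7800]
(I − A)⁻¹ = adj(I−A) / det(I−A) ≈
  [   1.3954     0.7547     0.7862]
  [   0.1140     1.1321     0.3459]
  [   0.1769     0.3774     1.2264]
First solve x = (I − A)⁻¹ d = adj(I−A)·d / det(I−A); in particular x_1 = (0.8875·450 + 0.4800·400 + 0.5000·500) / 0.6360 = 841.375 / 0.6360 ≈ 1322.9167.
Intermediate flow from 2 to 1: z_21 = a_21 · x_1 = 0.05 × 841.375 / 0.6360 = 42.06875 / 0.6360 ≈ 66.15.

z_21 = 66.15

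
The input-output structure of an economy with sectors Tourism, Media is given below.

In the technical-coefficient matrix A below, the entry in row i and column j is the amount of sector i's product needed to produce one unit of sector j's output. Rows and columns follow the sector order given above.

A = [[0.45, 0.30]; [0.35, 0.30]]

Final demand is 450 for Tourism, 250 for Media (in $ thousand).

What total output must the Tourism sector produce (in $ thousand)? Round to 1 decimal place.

I − A =
  [   0.55    -0.30]
  [  -0.35     0.70]
det(I−A) = (0.55)(0.70) − (-0.30)(-0.35) = 0.2800
adj(I−A) = [[0.70, 0.30], [0.35, 0.55]]
(I − A)⁻¹ = adj(I−A) / det(I−A) ≈
  [   2.5000     1.0714]
  [   1.2500     1.9643]
x = (I − A)⁻¹ d = adj(I−A)·d / det(I−A), with det(I−A) = 0.2800:
  x_T = (0.70·450 + 0.30·250) / 0.2800 = 390.00 / 0.2800 ≈ 1392.9
  x_M = (0.35·450 + 0.55·250) / 0.2800 = 295.00 / 0.2800 ≈ 1053.6

x_T = 1392.9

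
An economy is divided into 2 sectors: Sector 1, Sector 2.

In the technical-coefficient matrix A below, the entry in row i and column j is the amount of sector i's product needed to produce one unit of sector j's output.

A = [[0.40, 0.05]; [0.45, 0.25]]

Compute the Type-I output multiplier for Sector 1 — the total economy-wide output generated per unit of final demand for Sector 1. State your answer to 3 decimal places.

m_1 = 2.807

I − A =
  [   0.60    -0.05]
  [  -0.45     0.75]
det(I−A) = (0.60)(0.75) − (-0.05)(-0.45) = 0.4275
adj(I−A) = [[0.75, 0.05], [0.45, 0.60]]
(I − A)⁻¹ = adj(I−A) / det(I−A) ≈
  [   1.7544     0.1170]
  [   1.0526     1.4035]
The output multiplier for sector j is the column-j sum of the Leontief inverse (I − A)⁻¹ = adj(I−A) / det(I−A).
Column 1 of adj(I−A): (0.75, 0.45); det(I−A) = 0.4275.
m_1 = (0.75 + 0.45) / 0.4275 = 1.20 / 0.4275 ≈ 2.807.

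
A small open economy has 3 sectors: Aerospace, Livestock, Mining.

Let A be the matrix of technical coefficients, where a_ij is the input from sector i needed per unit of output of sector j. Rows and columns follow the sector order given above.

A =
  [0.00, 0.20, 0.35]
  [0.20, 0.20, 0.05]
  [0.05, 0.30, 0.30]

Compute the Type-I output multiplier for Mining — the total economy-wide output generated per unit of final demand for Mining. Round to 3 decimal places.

m_M = 2.430

I − A =
  [   1.00    -0.20    -0.35]
  [  -0.20     0.80    -0.05]
  [  -0.05    -0.30     0.70]
Cofactors of I−A, C_ij = (−1)^(i+j)·(minor ij) (rows/columns in the sector order above):
  C_11 = (0.80)(0.70) − (-0.05)(-0.30) = 0.5450
  C_12 = −[(-0.20)(0.70) − (-0.05)(-0.05)] = 0.1425
  C_13 = (-0.20)(-0.30) − (0.80)(-0.05) = 0.1000
  C_21 = −[(-0.20)(0.70) − (-0.35)(-0.30)] = 0.2450
  C_22 = (1.00)(0.70) − (-0.35)(-0.05) = 0.6825
  C_23 = −[(1.00)(-0.30) − (-0.20)(-0.05)] = 0.3100
  C_31 = (-0.20)(-0.05) − (-0.35)(0.80) = 0.2900
  C_32 = −[(1.00)(-0.05) − (-0.35)(-0.20)] = 0.1200
  C_33 = (1.00)(0.80) − (-0.20)(-0.20) = 0.7600
det(I−A) = Σ_j (I−A)_1j·C_1j = (1.00)(0.5450) + (-0.20)(0.1425) + (-0.35)(0.1000) = 0.4815
adj(I−A) = Cᵀ =
  [ 0.5450   0.2450   0.2900]
  [ 0.1425   0.6825   0.1200]
  [ 0.1000   0.3100   0.7600]
(I − A)⁻¹ = adj(I−A) / det(I−A) ≈
  [   1.1319     0.5088     0.6023]
  [   0.2960     1.4174     0.2492]
  [   0.2077     0.6438     1.5784]
The output multiplier for sector j is the column-j sum of the Leontief inverse (I − A)⁻¹ = adj(I−A) / det(I−A).
Column M of adj(I−A): (0.2900, 0.1200, 0.7600); det(I−A) = 0.4815.
m_M = (0.2900 + 0.1200 + 0.7600) / 0.4815 = 1.17 / 0.4815 ≈ 2.430.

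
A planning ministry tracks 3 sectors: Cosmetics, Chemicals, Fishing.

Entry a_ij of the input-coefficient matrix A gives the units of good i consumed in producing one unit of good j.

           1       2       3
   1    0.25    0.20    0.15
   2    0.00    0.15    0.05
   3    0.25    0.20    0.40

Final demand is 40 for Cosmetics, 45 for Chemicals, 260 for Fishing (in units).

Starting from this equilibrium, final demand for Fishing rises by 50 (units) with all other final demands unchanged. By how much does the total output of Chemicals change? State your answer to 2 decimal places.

I − A =
  [   0.75    -0.20    -0.15]
  [   0.00     0.85    -0.05]
  [  -0.25    -0.20     0.60]
Cofactors of I−A, C_ij = (−1)^(i+j)·(minor ij) (rows/columns in the sector order above):
  C_11 = (0.85)(0.60) − (-0.05)(-0.20) = 0.5000
  C_12 = −[(0.00)(0.60) − (-0.05)(-0.25)] = 0.0125
  C_13 = (0.00)(-0.20) − (0.85)(-0.25) = 0.2125
  C_21 = −[(-0.20)(0.60) − (-0.15)(-0.20)] = 0.1500
  C_22 = (0.75)(0.60) − (-0.15)(-0.25) = 0.4125
  C_23 = −[(0.75)(-0.20) − (-0.20)(-0.25)] = 0.2000
  C_31 = (-0.20)(-0.05) − (-0.15)(0.85) = 0.1375
  C_32 = −[(0.75)(-0.05) − (-0.15)(0.00)] = 0.0375
  C_33 = (0.75)(0.85) − (-0.20)(0.00) = 0.6375
det(I−A) = Σ_j (I−A)_1j·C_1j = (0.75)(0.5000) + (-0.20)(0.0125) + (-0.15)(0.2125) = 0.340625
adj(I−A) = Cᵀ =
  [ 0.5000   0.1500   0.1375]
  [ 0.0125   0.4125   0.0375]
  [ 0.2125   0.2000   0.6375]
(I − A)⁻¹ = adj(I−A) / det(I−A) ≈
  [   1.4679     0.4404     0.4037]
  [   0.0367     1.2110     0.1101]
  [   0.6239     0.5872     1.8716]
Δx = (I − A)⁻¹ Δd with Δd having +50 in the Fishing component and 0 elsewhere.
So Δx_2 = L_23 · (+50), where L_23 = adj(I−A)_23 / det(I−A) = 0.0375 / 0.340625.
Δx_2 = 0.0375 × (+50) / 0.340625 = 1.875 / 0.340625 ≈ 5.50.

Δx_2 = 5.50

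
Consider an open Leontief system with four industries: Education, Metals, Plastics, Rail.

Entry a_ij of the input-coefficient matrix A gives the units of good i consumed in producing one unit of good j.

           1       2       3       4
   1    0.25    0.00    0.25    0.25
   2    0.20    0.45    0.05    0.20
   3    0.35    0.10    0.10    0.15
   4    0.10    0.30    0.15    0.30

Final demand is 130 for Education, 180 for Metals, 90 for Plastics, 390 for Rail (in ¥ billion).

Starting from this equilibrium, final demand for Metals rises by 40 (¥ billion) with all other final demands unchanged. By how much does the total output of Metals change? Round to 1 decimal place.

Δx_2 = 107.8

I − A =
  [   0.75     0.00    -0.25    -0.25]
  [  -0.20     0.55    -0.05    -0.20]
  [  -0.35    -0.10     0.90    -0.15]
  [  -0.10    -0.30    -0.15     0.70]
Compute the cofactors C_ij = (−1)^(i+j)·(3×3 minor ij) of I−A; the adjugate is their transpose:
adj(I−A) = Cᵀ =
  [ 0.271375   0.100000   0.105625   0.148125]
  [ 0.163000   0.355000   0.095000   0.180000]
  [ 0.147000   0.110000   0.215000   0.130000]
  [ 0.140125   0.190000   0.101875   0.314375]
det(I−A) = Σ_j (I−A)_1j·C_1j = (0.75)(0.271375) + (0.00)(0.163000) + (-0.25)(0.147000) + (-0.25)(0.140125) = 0.13175
(I − A)⁻¹ = adj(I−A) / det(I−A) ≈
  [   2.0598     0.7590     0.8017     1.1243]
  [   1.2372     2.6945     0.7211     1.3662]
  [   1.1157     0.8349     1.6319     0.9867]
  [   1.0636     1.4421     0.7732     2.3861]
Δx = (I − A)⁻¹ Δd with Δd having +40 in the Metals component and 0 elsewhere.
So Δx_2 = L_22 · (+40), where L_22 = adj(I−A)_22 / det(I−A) = 0.355000 / 0.13175.
Δx_2 = 0.355000 × (+40) / 0.13175 = 14.20 / 0.13175 ≈ 107.8.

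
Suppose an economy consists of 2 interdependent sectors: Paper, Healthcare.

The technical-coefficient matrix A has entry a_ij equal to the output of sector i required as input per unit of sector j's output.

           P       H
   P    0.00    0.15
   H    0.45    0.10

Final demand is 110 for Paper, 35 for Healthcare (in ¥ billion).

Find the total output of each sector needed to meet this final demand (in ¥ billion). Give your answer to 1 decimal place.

x_P = 125.2, x_H = 101.5

I − A =
  [   1.00    -0.15]
  [  -0.45     0.90]
det(I−A) = (1.00)(0.90) − (-0.15)(-0.45) = 0.8325
adj(I−A) = [[0.90, 0.15], [0.45, 1.00]]
(I − A)⁻¹ = adj(I−A) / det(I−A) ≈
  [   1.0811     0.1802]
  [   0.5405     1.2012]
x = (I − A)⁻¹ d = adj(I−A)·d / det(I−A), with det(I−A) = 0.8325:
  x_P = (0.90·110 + 0.15·35) / 0.8325 = 104.25 / 0.8325 ≈ 125.2
  x_H = (0.45·110 + 1.00·35) / 0.8325 = 84.50 / 0.8325 ≈ 101.5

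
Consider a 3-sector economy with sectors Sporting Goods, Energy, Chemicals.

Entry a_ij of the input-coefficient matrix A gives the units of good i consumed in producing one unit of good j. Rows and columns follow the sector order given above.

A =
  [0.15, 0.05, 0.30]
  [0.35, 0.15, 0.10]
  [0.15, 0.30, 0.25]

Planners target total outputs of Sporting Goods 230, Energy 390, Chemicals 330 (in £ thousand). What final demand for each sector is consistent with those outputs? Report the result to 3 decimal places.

d_1 = 77.000, d_2 = 218.000, d_3 = 96.000

I − A =
  [   0.85    -0.05    -0.30]
  [  -0.35     0.85    -0.10]
  [  -0.15    -0.30     0.75]
d = (I − A) x:
  d_1 = (+0.85)·230 + (-0.05)·390 + (-0.30)·330 = 77.000
  d_2 = (-0.35)·230 + (+0.85)·390 + (-0.10)·330 = 218.000
  d_3 = (-0.15)·230 + (-0.30)·390 + (+0.75)·330 = 96.000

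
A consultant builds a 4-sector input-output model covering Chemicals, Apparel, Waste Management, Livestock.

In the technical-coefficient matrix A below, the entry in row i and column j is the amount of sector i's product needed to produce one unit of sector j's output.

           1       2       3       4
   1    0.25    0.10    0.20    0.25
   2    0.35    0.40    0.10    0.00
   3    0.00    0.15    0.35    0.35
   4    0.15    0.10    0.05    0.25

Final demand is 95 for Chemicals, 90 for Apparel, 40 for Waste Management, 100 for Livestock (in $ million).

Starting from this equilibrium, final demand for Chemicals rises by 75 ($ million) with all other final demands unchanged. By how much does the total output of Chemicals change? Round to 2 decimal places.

Δx_1 = 136.88

I − A =
  [   0.75    -0.10    -0.20    -0.25]
  [  -0.35     0.60    -0.10     0.00]
  [   0.00    -0.15     0.65    -0.35]
  [  -0.15    -0.10    -0.05     0.75]
Compute the cofactors C_ij = (−1)^(i+j)·(3×3 minor ij) of I−A; the adjugate is their transpose:
adj(I−A) = Cᵀ =
  [ 0.267250   0.094625   0.107500   0.139250]
  [ 0.169750   0.317625   0.109375   0.107625]
  [ 0.083125   0.110250   0.280000   0.158375]
  [ 0.081625   0.068625   0.054750   0.248000]
det(I−A) = Σ_j (I−A)_1j·C_1j = (0.75)(0.267250) + (-0.10)(0.169750) + (-0.20)(0.083125) + (-0.25)(0.081625) = 0.14643125
(I − A)⁻¹ = adj(I−A) / det(I−A) ≈
  [   1.8251     0.6462     0.7341     0.9510]
  [   1.1592     2.1691     0.7469     0.7350]
  [   0.5677     0.7529     1.9122     1.0816]
  [   0.5574     0.4686     0.3739     1.6936]
Δx = (I − A)⁻¹ Δd with Δd having +75 in the Chemicals component and 0 elsewhere.
So Δx_1 = L_11 · (+75), where L_11 = adj(I−A)_11 / det(I−A) = 0.267250 / 0.14643125.
Δx_1 = 0.267250 × (+75) / 0.14643125 = 20.04375 / 0.14643125 ≈ 136.88.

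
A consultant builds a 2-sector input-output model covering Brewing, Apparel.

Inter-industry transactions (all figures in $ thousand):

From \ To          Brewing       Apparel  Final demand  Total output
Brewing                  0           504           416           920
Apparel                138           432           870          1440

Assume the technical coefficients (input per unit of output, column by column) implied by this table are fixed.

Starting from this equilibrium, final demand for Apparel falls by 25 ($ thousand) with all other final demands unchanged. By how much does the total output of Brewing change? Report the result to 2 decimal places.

Δx_B = -13.51

Technical coefficients a_ij = z_ij / X_j:
  a_BB = 0/920 = 0.00, a_AB = 138/920 = 0.15
  a_BA = 504/1440 = 0.35, a_AA = 432/1440 = 0.30
I − A =
  [   1.00    -0.35]
  [  -0.15     0.70]
det(I−A) = (1.00)(0.70) − (-0.35)(-0.15) = 0.6475
adj(I−A) = [[0.70, 0.35], [0.15, 1.00]]
(I − A)⁻¹ = adj(I−A) / det(I−A) ≈
  [   1.0811     0.5405]
  [   0.2317     1.5444]
Δx = (I − A)⁻¹ Δd with Δd having -25 in the Apparel component and 0 elsewhere.
So Δx_B = L_BA · (-25), where L_BA = adj(I−A)_BA / det(I−A) = 0.35 / 0.6475.
Δx_B = 0.35 × (-25) / 0.6475 = -8.75 / 0.6475 ≈ -13.51.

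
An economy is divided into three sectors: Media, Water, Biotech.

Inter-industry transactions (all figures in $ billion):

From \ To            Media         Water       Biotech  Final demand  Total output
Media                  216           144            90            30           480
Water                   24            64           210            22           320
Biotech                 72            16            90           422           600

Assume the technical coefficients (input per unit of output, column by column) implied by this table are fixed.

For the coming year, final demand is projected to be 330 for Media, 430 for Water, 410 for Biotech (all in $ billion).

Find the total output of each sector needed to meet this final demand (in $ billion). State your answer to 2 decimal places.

x_M = 1649.13, x_W = 1004.78, x_B = 832.48

Technical coefficients a_ij = z_ij / X_j:
  a_MM = 216/480 = 0.45, a_WM = 24/480 = 0.05, a_BM = 72/480 = 0.15
  a_MW = 144/320 = 0.45, a_WW = 64/320 = 0.20, a_BW = 16/320 = 0.05
  a_MB = 90/600 = 0.15, a_WB = 210/600 = 0.35, a_BB = 90/600 = 0.15
I − A =
  [   0.55    -0.45    -0.15]
  [  -0.05     0.80    -0.35]
  [  -0.15    -0.05     0.85]
Cofactors of I−A, C_ij = (−1)^(i+j)·(minor ij) (rows/columns in the sector order above):
  C_11 = (0.80)(0.85) − (-0.35)(-0.05) = 0.6625
  C_12 = −[(-0.05)(0.85) − (-0.35)(-0.15)] = 0.0950
  C_13 = (-0.05)(-0.05) − (0.80)(-0.15) = 0.1225
  C_21 = −[(-0.45)(0.85) − (-0.15)(-0.05)] = 0.3900
  C_22 = (0.55)(0.85) − (-0.15)(-0.15) = 0.4450
  C_23 = −[(0.55)(-0.05) − (-0.45)(-0.15)] = 0.0950
  C_31 = (-0.45)(-0.35) − (-0.15)(0.80) = 0.2775
  C_32 = −[(0.55)(-0.35) − (-0.15)(-0.05)] = 0.2000
  C_33 = (0.55)(0.80) − (-0.45)(-0.05) = 0.4175
det(I−A) = Σ_j (I−A)_1j·C_1j = (0.55)(0.6625) + (-0.45)(0.0950) + (-0.15)(0.1225) = 0.30325
adj(I−A) = Cᵀ =
  [ 0.6625   0.3900   0.2775]
  [ 0.0950   0.4450   0.2000]
  [ 0.1225   0.0950   0.4175]
(I − A)⁻¹ = adj(I−A) / det(I−A) ≈
  [   2.1847     1.2861     0.9151]
  [   0.3133     1.4674     0.6595]
  [   0.4040     0.3133     1.3768]
x = (I − A)⁻¹ d = adj(I−A)·d / det(I−A), with det(I−A) = 0.30325:
  x_M = (0.6625·330 + 0.3900·430 + 0.2775·410) / 0.30325 = 500.10 / 0.30325 ≈ 1649.13
  x_W = (0.0950·330 + 0.4450·430 + 0.2000·410) / 0.30325 = 304.70 / 0.30325 ≈ 1004.78
  x_B = (0.1225·330 + 0.0950·430 + 0.4175·410) / 0.30325 = 252.45 / 0.30325 ≈ 832.48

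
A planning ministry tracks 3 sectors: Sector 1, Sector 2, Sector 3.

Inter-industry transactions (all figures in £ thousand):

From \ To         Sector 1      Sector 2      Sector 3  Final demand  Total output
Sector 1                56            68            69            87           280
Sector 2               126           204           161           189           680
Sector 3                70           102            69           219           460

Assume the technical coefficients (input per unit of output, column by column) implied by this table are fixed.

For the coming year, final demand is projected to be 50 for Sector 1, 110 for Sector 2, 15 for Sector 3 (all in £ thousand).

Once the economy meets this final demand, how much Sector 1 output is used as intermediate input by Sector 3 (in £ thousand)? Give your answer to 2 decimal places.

z_13 = 15.32

Technical coefficients a_ij = z_ij / X_j:
  a_11 = 56/280 = 0.20, a_21 = 126/280 = 0.45, a_31 = 70/280 = 0.25
  a_12 = 68/680 = 0.10, a_22 = 204/680 = 0.30, a_32 = 102/680 = 0.15
  a_13 = 69/460 = 0.15, a_23 = 161/460 = 0.35, a_33 = 69/460 = 0.15
I − A =
  [   0.80    -0.10    -0.15]
  [  -0.45     0.70    -0.35]
  [  -0.25    -0.15     0.85]
Cofactors of I−A, C_ij = (−1)^(i+j)·(minor ij) (rows/columns in the sector order above):
  C_11 = (0.70)(0.85) − (-0.35)(-0.15) = 0.5425
  C_12 = −[(-0.45)(0.85) − (-0.35)(-0.25)] = 0.4700
  C_13 = (-0.45)(-0.15) − (0.70)(-0.25) = 0.2425
  C_21 = −[(-0.10)(0.85) − (-0.15)(-0.15)] = 0.1075
  C_22 = (0.80)(0.85) − (-0.15)(-0.25) = 0.6425
  C_23 = −[(0.80)(-0.15) − (-0.10)(-0.25)] = 0.1450
  C_31 = (-0.10)(-0.35) − (-0.15)(0.70) = 0.1400
  C_32 = −[(0.80)(-0.35) − (-0.15)(-0.45)] = 0.3475
  C_33 = (0.80)(0.70) − (-0.10)(-0.45) = 0.5150
det(I−A) = Σ_j (I−A)_1j·C_1j = (0.80)(0.5425) + (-0.10)(0.4700) + (-0.15)(0.2425) = 0.350625
adj(I−A) = Cᵀ =
  [ 0.5425   0.1075   0.1400]
  [ 0.4700   0.6425   0.3475]
  [ 0.2425   0.1450   0.5150]
(I − A)⁻¹ = adj(I−A) / det(I−A) ≈
  [   1.5472     0.3066     0.3993]
  [   1.3405     1.8324     0.9911]
  [   0.6916     0.4135     1.4688]
First solve x = (I − A)⁻¹ d = adj(I−A)·d / det(I−A); in particular x_3 = (0.2425·50 + 0.1450·110 + 0.5150·15) / 0.350625 = 35.80 / 0.350625 ≈ 102.1034.
Intermediate flow from 1 to 3: z_13 = a_13 · x_3 = 0.15 × 35.80 / 0.350625 = 5.37 / 0.350625 ≈ 15.32.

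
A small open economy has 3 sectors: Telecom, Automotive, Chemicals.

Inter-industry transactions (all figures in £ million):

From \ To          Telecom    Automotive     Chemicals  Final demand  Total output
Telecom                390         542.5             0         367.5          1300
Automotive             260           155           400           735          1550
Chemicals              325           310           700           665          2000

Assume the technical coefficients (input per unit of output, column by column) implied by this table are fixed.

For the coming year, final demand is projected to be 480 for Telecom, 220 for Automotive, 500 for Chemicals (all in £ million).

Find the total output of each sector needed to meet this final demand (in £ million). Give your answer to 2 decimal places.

x_1 = 1088.38, x_2 = 805.34, x_3 = 1435.64

Technical coefficients a_ij = z_ij / X_j:
  a_11 = 390/1300 = 0.30, a_21 = 260/1300 = 0.20, a_31 = 325/1300 = 0.25
  a_12 = 542.5/1550 = 0.35, a_22 = 155/1550 = 0.10, a_32 = 310/1550 = 0.20
  a_13 = 0/2000 = 0.00, a_23 = 400/2000 = 0.20, a_33 = 700/2000 = 0.35
I − A =
  [   0.70    -0.35     0.00]
  [  -0.20     0.90    -0.20]
  [  -0.25    -0.20     0.65]
Cofactors of I−A, C_ij = (−1)^(i+j)·(minor ij) (rows/columns in the sector order above):
  C_11 = (0.90)(0.65) − (-0.20)(-0.20) = 0.5450
  C_12 = −[(-0.20)(0.65) − (-0.20)(-0.25)] = 0.1800
  C_13 = (-0.20)(-0.20) − (0.90)(-0.25) = 0.2650
  C_21 = −[(-0.35)(0.65) − (0.00)(-0.20)] = 0.2275
  C_22 = (0.70)(0.65) − (0.00)(-0.25) = 0.4550
  C_23 = −[(0.70)(-0.20) − (-0.35)(-0.25)] = 0.2275
  C_31 = (-0.35)(-0.20) − (0.00)(0.90) = 0.0700
  C_32 = −[(0.70)(-0.20) − (0.00)(-0.20)] = 0.1400
  C_33 = (0.70)(0.90) − (-0.35)(-0.20) = 0.5600
det(I−A) = Σ_j (I−A)_1j·C_1j = (0.70)(0.5450) + (-0.35)(0.1800) + (0.00)(0.2650) = 0.3185
adj(I−A) = Cᵀ =
  [ 0.5450   0.2275   0.0700]
  [ 0.1800   0.4550   0.1400]
  [ 0.2650   0.2275   0.5600]
(I − A)⁻¹ = adj(I−A) / det(I−A) ≈
  [   1.7111     0.7143     0.2198]
  [   0.5651     1.4286     0.4396]
  [   0.8320     0.7143     1.7582]
x = (I − A)⁻¹ d = adj(I−A)·d / det(I−A), with det(I−A) = 0.3185:
  x_1 = (0.5450·480 + 0.2275·220 + 0.0700·500) / 0.3185 = 346.65 / 0.3185 ≈ 1088.38
  x_2 = (0.1800·480 + 0.4550·220 + 0.1400·500) / 0.3185 = 256.50 / 0.3185 ≈ 805.34
  x_3 = (0.2650·480 + 0.2275·220 + 0.5600·500) / 0.3185 = 457.25 / 0.3185 ≈ 1435.64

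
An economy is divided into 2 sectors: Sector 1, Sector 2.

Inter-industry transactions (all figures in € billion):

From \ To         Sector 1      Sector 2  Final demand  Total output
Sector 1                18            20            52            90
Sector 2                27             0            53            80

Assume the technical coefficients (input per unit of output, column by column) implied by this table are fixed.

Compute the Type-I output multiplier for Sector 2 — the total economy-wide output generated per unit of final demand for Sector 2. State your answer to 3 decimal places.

Technical coefficients a_ij = z_ij / X_j:
  a_11 = 18/90 = 0.20, a_21 = 27/90 = 0.30
  a_12 = 20/80 = 0.25, a_22 = 0/80 = 0.00
I − A =
  [   0.80    -0.25]
  [  -0.30     1.00]
det(I−A) = (0.80)(1.00) − (-0.25)(-0.30) = 0.7250
adj(I−A) = [[1.00, 0.25], [0.30, 0.80]]
(I − A)⁻¹ = adj(I−A) / det(I−A) ≈
  [   1.3793     0.3448]
  [   0.4138     1.1034]
The output multiplier for sector j is the column-j sum of the Leontief inverse (I − A)⁻¹ = adj(I−A) / det(I−A).
Column 2 of adj(I−A): (0.25, 0.80); det(I−A) = 0.7250.
m_2 = (0.25 + 0.80) / 0.7250 = 1.05 / 0.7250 ≈ 1.448.

m_2 = 1.448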